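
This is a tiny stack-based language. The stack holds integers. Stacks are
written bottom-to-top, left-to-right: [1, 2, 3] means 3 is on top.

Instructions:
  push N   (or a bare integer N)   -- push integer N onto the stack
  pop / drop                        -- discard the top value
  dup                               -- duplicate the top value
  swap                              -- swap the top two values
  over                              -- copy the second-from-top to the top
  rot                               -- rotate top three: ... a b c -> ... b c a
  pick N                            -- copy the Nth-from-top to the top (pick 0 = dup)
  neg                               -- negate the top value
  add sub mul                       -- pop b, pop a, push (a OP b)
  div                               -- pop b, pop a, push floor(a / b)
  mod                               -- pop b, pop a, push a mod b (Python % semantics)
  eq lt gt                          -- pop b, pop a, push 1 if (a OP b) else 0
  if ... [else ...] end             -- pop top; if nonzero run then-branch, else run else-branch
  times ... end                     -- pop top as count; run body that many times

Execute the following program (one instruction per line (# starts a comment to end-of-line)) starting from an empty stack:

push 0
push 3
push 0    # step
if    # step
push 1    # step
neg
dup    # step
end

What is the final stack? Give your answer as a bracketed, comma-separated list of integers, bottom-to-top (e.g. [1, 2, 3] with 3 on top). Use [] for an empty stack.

After 'push 0': [0]
After 'push 3': [0, 3]
After 'push 0': [0, 3, 0]
After 'if': [0, 3]

Answer: [0, 3]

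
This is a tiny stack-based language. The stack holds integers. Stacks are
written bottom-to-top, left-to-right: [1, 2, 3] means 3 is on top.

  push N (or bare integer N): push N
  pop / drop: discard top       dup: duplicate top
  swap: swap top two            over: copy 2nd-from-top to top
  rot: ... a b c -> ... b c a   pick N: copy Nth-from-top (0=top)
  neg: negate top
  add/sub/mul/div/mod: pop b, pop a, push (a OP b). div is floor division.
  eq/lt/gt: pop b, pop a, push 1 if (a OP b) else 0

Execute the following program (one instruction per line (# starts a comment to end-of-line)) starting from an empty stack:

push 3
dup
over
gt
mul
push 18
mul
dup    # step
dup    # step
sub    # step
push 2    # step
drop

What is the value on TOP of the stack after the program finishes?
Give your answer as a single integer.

After 'push 3': [3]
After 'dup': [3, 3]
After 'over': [3, 3, 3]
After 'gt': [3, 0]
After 'mul': [0]
After 'push 18': [0, 18]
After 'mul': [0]
After 'dup': [0, 0]
After 'dup': [0, 0, 0]
After 'sub': [0, 0]
After 'push 2': [0, 0, 2]
After 'drop': [0, 0]

Answer: 0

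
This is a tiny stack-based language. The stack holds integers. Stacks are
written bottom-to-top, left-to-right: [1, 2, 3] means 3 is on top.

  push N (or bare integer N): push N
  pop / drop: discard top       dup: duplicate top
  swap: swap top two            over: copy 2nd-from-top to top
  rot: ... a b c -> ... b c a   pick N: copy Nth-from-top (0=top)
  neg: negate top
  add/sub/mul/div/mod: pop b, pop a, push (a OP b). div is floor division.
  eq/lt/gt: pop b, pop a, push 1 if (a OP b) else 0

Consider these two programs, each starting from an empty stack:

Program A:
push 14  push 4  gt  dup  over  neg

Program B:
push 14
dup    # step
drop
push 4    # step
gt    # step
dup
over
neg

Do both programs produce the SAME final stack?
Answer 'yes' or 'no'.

Program A trace:
  After 'push 14': [14]
  After 'push 4': [14, 4]
  After 'gt': [1]
  After 'dup': [1, 1]
  After 'over': [1, 1, 1]
  After 'neg': [1, 1, -1]
Program A final stack: [1, 1, -1]

Program B trace:
  After 'push 14': [14]
  After 'dup': [14, 14]
  After 'drop': [14]
  After 'push 4': [14, 4]
  After 'gt': [1]
  After 'dup': [1, 1]
  After 'over': [1, 1, 1]
  After 'neg': [1, 1, -1]
Program B final stack: [1, 1, -1]
Same: yes

Answer: yes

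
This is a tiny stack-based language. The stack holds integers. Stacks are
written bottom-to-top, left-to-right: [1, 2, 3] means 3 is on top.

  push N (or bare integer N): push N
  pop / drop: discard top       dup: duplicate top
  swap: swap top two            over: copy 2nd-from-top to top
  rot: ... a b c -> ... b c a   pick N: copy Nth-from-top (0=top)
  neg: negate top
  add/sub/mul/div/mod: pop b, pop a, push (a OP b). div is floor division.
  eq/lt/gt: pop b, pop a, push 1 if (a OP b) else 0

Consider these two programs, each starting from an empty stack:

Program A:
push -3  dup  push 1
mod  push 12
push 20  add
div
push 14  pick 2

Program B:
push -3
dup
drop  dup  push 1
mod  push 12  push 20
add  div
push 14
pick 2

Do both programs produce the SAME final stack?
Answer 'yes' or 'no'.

Answer: yes

Derivation:
Program A trace:
  After 'push -3': [-3]
  After 'dup': [-3, -3]
  After 'push 1': [-3, -3, 1]
  After 'mod': [-3, 0]
  After 'push 12': [-3, 0, 12]
  After 'push 20': [-3, 0, 12, 20]
  After 'add': [-3, 0, 32]
  After 'div': [-3, 0]
  After 'push 14': [-3, 0, 14]
  After 'pick 2': [-3, 0, 14, -3]
Program A final stack: [-3, 0, 14, -3]

Program B trace:
  After 'push -3': [-3]
  After 'dup': [-3, -3]
  After 'drop': [-3]
  After 'dup': [-3, -3]
  After 'push 1': [-3, -3, 1]
  After 'mod': [-3, 0]
  After 'push 12': [-3, 0, 12]
  After 'push 20': [-3, 0, 12, 20]
  After 'add': [-3, 0, 32]
  After 'div': [-3, 0]
  After 'push 14': [-3, 0, 14]
  After 'pick 2': [-3, 0, 14, -3]
Program B final stack: [-3, 0, 14, -3]
Same: yes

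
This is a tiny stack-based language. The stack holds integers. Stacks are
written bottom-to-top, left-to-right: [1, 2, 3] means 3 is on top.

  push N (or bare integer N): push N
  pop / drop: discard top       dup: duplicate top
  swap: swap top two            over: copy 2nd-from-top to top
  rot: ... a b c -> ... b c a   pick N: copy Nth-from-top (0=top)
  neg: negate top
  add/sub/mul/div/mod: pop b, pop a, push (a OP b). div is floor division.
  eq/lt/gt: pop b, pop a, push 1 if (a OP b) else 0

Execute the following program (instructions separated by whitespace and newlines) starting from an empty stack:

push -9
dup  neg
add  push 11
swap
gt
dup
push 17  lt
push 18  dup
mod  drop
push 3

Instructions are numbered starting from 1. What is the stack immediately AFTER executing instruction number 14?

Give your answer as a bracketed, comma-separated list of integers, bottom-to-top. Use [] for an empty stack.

Step 1 ('push -9'): [-9]
Step 2 ('dup'): [-9, -9]
Step 3 ('neg'): [-9, 9]
Step 4 ('add'): [0]
Step 5 ('push 11'): [0, 11]
Step 6 ('swap'): [11, 0]
Step 7 ('gt'): [1]
Step 8 ('dup'): [1, 1]
Step 9 ('push 17'): [1, 1, 17]
Step 10 ('lt'): [1, 1]
Step 11 ('push 18'): [1, 1, 18]
Step 12 ('dup'): [1, 1, 18, 18]
Step 13 ('mod'): [1, 1, 0]
Step 14 ('drop'): [1, 1]

Answer: [1, 1]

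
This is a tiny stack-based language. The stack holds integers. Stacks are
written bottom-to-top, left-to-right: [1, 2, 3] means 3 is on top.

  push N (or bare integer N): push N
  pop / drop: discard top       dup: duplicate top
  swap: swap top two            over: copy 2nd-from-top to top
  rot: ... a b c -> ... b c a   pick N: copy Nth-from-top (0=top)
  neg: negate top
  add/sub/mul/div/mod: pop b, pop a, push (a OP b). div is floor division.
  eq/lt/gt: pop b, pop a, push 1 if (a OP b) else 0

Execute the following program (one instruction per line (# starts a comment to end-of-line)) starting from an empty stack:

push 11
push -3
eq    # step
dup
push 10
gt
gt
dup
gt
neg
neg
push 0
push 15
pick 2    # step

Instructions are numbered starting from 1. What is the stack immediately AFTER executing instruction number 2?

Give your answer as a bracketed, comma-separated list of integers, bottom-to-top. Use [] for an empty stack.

Step 1 ('push 11'): [11]
Step 2 ('push -3'): [11, -3]

Answer: [11, -3]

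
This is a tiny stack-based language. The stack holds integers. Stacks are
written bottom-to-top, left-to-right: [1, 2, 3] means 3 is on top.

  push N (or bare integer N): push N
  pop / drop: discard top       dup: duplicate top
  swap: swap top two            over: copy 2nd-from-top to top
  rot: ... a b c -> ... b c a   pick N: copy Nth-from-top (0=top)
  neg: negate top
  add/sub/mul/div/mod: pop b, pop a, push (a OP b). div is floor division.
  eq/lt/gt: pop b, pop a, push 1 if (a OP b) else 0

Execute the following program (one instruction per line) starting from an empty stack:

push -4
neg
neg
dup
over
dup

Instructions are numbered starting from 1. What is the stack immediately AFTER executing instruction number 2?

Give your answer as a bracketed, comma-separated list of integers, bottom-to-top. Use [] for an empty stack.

Answer: [4]

Derivation:
Step 1 ('push -4'): [-4]
Step 2 ('neg'): [4]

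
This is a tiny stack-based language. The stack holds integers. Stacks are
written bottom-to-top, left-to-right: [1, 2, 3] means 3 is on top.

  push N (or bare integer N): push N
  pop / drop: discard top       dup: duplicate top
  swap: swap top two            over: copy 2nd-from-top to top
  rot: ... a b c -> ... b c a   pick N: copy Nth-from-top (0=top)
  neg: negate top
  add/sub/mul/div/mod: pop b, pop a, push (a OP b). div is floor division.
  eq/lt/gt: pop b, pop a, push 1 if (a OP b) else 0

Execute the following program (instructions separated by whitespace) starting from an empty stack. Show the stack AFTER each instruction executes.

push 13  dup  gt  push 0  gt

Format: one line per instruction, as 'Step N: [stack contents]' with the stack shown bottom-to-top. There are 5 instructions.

Step 1: [13]
Step 2: [13, 13]
Step 3: [0]
Step 4: [0, 0]
Step 5: [0]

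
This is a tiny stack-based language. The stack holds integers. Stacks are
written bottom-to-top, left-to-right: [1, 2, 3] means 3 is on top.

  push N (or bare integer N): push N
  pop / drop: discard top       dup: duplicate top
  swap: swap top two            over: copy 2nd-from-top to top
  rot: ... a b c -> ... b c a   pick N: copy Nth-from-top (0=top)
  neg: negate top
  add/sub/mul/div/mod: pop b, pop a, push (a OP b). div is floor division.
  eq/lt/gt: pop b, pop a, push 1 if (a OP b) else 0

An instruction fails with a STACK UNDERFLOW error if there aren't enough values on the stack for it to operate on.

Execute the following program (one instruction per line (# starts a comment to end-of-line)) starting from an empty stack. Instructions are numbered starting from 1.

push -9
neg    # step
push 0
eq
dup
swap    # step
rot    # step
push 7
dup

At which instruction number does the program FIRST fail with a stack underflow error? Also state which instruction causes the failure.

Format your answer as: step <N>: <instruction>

Step 1 ('push -9'): stack = [-9], depth = 1
Step 2 ('neg'): stack = [9], depth = 1
Step 3 ('push 0'): stack = [9, 0], depth = 2
Step 4 ('eq'): stack = [0], depth = 1
Step 5 ('dup'): stack = [0, 0], depth = 2
Step 6 ('swap'): stack = [0, 0], depth = 2
Step 7 ('rot'): needs 3 value(s) but depth is 2 — STACK UNDERFLOW

Answer: step 7: rot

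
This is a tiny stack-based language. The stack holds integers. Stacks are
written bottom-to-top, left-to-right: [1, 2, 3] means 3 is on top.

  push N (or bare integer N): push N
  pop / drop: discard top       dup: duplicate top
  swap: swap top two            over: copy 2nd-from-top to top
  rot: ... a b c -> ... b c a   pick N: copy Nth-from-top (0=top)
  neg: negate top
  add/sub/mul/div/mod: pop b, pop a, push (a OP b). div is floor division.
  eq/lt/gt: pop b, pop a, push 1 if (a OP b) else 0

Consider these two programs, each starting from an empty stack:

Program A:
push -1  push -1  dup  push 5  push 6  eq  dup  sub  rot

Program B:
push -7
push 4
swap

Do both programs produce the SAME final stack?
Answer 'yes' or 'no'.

Answer: no

Derivation:
Program A trace:
  After 'push -1': [-1]
  After 'push -1': [-1, -1]
  After 'dup': [-1, -1, -1]
  After 'push 5': [-1, -1, -1, 5]
  After 'push 6': [-1, -1, -1, 5, 6]
  After 'eq': [-1, -1, -1, 0]
  After 'dup': [-1, -1, -1, 0, 0]
  After 'sub': [-1, -1, -1, 0]
  After 'rot': [-1, -1, 0, -1]
Program A final stack: [-1, -1, 0, -1]

Program B trace:
  After 'push -7': [-7]
  After 'push 4': [-7, 4]
  After 'swap': [4, -7]
Program B final stack: [4, -7]
Same: no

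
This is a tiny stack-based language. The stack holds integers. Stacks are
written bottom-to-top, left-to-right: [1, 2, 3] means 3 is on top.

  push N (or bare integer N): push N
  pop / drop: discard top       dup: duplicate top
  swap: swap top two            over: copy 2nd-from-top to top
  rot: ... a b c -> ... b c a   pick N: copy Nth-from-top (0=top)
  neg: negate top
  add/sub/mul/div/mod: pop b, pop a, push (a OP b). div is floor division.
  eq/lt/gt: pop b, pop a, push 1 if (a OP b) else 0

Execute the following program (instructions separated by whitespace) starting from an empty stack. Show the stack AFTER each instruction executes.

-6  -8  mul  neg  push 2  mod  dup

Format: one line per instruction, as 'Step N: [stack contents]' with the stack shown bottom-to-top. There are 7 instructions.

Step 1: [-6]
Step 2: [-6, -8]
Step 3: [48]
Step 4: [-48]
Step 5: [-48, 2]
Step 6: [0]
Step 7: [0, 0]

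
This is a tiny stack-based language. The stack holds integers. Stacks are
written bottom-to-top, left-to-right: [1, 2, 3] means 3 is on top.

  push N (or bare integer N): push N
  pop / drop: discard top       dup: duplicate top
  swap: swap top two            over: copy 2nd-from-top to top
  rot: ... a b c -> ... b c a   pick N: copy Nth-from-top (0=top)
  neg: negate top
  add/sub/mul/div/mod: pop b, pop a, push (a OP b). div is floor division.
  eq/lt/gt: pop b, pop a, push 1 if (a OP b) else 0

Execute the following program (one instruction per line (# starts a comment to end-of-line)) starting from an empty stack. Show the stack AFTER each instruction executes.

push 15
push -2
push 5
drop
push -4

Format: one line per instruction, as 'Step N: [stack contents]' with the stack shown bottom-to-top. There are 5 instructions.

Step 1: [15]
Step 2: [15, -2]
Step 3: [15, -2, 5]
Step 4: [15, -2]
Step 5: [15, -2, -4]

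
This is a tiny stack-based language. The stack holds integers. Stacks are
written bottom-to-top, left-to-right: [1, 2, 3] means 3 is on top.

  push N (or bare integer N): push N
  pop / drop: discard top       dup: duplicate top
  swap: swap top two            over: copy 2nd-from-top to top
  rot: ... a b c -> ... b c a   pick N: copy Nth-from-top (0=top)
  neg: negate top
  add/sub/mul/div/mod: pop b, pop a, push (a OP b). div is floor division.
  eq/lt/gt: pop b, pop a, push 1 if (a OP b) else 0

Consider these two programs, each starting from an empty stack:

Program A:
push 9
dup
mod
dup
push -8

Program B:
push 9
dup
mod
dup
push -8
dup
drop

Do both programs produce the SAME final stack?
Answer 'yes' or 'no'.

Answer: yes

Derivation:
Program A trace:
  After 'push 9': [9]
  After 'dup': [9, 9]
  After 'mod': [0]
  After 'dup': [0, 0]
  After 'push -8': [0, 0, -8]
Program A final stack: [0, 0, -8]

Program B trace:
  After 'push 9': [9]
  After 'dup': [9, 9]
  After 'mod': [0]
  After 'dup': [0, 0]
  After 'push -8': [0, 0, -8]
  After 'dup': [0, 0, -8, -8]
  After 'drop': [0, 0, -8]
Program B final stack: [0, 0, -8]
Same: yes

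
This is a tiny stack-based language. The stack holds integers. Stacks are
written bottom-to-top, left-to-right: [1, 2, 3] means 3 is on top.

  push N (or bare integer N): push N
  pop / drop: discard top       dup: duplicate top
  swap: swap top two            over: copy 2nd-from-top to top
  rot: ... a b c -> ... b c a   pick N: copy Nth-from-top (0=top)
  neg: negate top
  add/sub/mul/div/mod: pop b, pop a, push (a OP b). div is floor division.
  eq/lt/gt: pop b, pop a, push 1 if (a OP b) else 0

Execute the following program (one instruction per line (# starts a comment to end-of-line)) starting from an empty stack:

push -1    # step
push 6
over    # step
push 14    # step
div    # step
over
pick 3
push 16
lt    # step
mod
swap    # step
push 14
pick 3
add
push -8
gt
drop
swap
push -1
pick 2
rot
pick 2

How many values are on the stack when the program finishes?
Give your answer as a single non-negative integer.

Answer: 7

Derivation:
After 'push -1': stack = [-1] (depth 1)
After 'push 6': stack = [-1, 6] (depth 2)
After 'over': stack = [-1, 6, -1] (depth 3)
After 'push 14': stack = [-1, 6, -1, 14] (depth 4)
After 'div': stack = [-1, 6, -1] (depth 3)
After 'over': stack = [-1, 6, -1, 6] (depth 4)
After 'pick 3': stack = [-1, 6, -1, 6, -1] (depth 5)
After 'push 16': stack = [-1, 6, -1, 6, -1, 16] (depth 6)
After 'lt': stack = [-1, 6, -1, 6, 1] (depth 5)
After 'mod': stack = [-1, 6, -1, 0] (depth 4)
  ...
After 'pick 3': stack = [-1, 6, 0, -1, 14, 6] (depth 6)
After 'add': stack = [-1, 6, 0, -1, 20] (depth 5)
After 'push -8': stack = [-1, 6, 0, -1, 20, -8] (depth 6)
After 'gt': stack = [-1, 6, 0, -1, 1] (depth 5)
After 'drop': stack = [-1, 6, 0, -1] (depth 4)
After 'swap': stack = [-1, 6, -1, 0] (depth 4)
After 'push -1': stack = [-1, 6, -1, 0, -1] (depth 5)
After 'pick 2': stack = [-1, 6, -1, 0, -1, -1] (depth 6)
After 'rot': stack = [-1, 6, -1, -1, -1, 0] (depth 6)
After 'pick 2': stack = [-1, 6, -1, -1, -1, 0, -1] (depth 7)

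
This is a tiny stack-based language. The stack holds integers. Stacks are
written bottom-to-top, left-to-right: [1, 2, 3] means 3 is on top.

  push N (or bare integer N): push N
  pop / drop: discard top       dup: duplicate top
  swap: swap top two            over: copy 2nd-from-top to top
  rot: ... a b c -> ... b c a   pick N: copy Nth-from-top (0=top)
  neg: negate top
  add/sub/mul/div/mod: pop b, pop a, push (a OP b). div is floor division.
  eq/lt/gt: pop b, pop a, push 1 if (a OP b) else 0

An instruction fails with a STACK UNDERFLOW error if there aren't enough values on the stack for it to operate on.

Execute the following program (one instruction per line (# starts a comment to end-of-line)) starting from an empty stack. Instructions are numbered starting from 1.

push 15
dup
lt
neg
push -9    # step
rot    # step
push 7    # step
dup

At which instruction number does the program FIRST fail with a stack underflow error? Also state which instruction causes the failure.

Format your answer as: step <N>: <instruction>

Step 1 ('push 15'): stack = [15], depth = 1
Step 2 ('dup'): stack = [15, 15], depth = 2
Step 3 ('lt'): stack = [0], depth = 1
Step 4 ('neg'): stack = [0], depth = 1
Step 5 ('push -9'): stack = [0, -9], depth = 2
Step 6 ('rot'): needs 3 value(s) but depth is 2 — STACK UNDERFLOW

Answer: step 6: rot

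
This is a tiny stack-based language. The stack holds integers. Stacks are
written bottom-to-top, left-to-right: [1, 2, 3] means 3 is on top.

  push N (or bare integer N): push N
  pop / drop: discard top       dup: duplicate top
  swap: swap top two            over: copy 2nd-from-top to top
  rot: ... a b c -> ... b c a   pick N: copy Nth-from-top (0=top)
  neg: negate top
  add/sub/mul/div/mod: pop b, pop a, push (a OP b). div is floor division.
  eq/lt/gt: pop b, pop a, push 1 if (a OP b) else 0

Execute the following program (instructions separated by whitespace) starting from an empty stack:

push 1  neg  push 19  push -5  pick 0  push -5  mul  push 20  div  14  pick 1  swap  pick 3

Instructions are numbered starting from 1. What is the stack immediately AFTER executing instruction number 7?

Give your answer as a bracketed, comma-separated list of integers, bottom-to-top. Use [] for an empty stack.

Step 1 ('push 1'): [1]
Step 2 ('neg'): [-1]
Step 3 ('push 19'): [-1, 19]
Step 4 ('push -5'): [-1, 19, -5]
Step 5 ('pick 0'): [-1, 19, -5, -5]
Step 6 ('push -5'): [-1, 19, -5, -5, -5]
Step 7 ('mul'): [-1, 19, -5, 25]

Answer: [-1, 19, -5, 25]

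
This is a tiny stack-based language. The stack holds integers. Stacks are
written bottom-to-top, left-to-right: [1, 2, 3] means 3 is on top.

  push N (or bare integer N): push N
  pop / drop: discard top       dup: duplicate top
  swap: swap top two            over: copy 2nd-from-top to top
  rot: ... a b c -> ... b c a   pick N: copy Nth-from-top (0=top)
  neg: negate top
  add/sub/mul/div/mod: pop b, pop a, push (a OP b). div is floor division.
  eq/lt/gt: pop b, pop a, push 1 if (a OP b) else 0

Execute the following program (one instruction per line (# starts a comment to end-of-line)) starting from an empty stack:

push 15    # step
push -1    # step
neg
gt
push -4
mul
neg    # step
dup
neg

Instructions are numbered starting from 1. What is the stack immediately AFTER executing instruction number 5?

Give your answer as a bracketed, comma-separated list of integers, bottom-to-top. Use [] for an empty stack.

Step 1 ('push 15'): [15]
Step 2 ('push -1'): [15, -1]
Step 3 ('neg'): [15, 1]
Step 4 ('gt'): [1]
Step 5 ('push -4'): [1, -4]

Answer: [1, -4]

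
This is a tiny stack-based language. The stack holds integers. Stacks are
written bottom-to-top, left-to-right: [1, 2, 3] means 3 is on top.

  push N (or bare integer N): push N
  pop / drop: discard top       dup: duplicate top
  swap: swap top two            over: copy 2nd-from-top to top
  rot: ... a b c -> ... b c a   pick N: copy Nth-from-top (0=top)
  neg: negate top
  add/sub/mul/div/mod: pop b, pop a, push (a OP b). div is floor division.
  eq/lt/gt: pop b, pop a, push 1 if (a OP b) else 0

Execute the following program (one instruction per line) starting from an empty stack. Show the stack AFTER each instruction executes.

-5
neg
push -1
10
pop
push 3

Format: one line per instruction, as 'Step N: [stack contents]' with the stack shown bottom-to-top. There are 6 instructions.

Step 1: [-5]
Step 2: [5]
Step 3: [5, -1]
Step 4: [5, -1, 10]
Step 5: [5, -1]
Step 6: [5, -1, 3]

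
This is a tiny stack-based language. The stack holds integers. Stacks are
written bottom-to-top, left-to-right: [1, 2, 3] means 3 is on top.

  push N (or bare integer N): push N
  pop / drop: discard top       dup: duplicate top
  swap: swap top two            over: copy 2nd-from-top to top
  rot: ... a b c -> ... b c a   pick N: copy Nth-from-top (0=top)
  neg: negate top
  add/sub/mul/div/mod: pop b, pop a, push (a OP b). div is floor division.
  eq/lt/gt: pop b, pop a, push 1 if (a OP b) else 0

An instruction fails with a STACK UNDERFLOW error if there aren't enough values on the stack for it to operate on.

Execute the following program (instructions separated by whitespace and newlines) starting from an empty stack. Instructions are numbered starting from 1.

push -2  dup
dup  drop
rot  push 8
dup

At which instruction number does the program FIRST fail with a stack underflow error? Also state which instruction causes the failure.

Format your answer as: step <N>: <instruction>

Step 1 ('push -2'): stack = [-2], depth = 1
Step 2 ('dup'): stack = [-2, -2], depth = 2
Step 3 ('dup'): stack = [-2, -2, -2], depth = 3
Step 4 ('drop'): stack = [-2, -2], depth = 2
Step 5 ('rot'): needs 3 value(s) but depth is 2 — STACK UNDERFLOW

Answer: step 5: rot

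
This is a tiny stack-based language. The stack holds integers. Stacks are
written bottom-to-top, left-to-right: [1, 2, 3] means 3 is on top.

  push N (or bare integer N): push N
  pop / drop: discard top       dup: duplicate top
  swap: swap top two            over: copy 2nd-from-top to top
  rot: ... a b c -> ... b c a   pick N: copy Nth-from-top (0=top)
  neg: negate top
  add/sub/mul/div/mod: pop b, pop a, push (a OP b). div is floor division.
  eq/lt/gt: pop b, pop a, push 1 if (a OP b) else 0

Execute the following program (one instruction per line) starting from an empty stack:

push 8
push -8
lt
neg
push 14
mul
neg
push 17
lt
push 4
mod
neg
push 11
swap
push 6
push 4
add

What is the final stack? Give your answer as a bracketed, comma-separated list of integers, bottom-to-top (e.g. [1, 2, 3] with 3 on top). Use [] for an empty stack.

After 'push 8': [8]
After 'push -8': [8, -8]
After 'lt': [0]
After 'neg': [0]
After 'push 14': [0, 14]
After 'mul': [0]
After 'neg': [0]
After 'push 17': [0, 17]
After 'lt': [1]
After 'push 4': [1, 4]
After 'mod': [1]
After 'neg': [-1]
After 'push 11': [-1, 11]
After 'swap': [11, -1]
After 'push 6': [11, -1, 6]
After 'push 4': [11, -1, 6, 4]
After 'add': [11, -1, 10]

Answer: [11, -1, 10]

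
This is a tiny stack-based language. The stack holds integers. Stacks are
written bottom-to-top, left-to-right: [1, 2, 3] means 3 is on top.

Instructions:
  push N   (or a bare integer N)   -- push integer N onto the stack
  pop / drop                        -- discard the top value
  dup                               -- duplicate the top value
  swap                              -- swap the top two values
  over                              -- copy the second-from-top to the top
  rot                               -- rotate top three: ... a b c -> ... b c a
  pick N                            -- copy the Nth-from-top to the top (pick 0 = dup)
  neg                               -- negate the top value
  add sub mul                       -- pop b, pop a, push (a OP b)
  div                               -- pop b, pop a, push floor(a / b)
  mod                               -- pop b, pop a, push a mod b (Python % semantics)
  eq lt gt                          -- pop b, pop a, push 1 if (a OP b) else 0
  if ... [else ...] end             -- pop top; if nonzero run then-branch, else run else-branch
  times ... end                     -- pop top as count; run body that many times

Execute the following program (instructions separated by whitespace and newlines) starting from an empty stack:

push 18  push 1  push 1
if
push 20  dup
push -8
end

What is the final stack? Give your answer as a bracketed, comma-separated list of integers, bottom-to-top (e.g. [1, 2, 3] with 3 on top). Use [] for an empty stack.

After 'push 18': [18]
After 'push 1': [18, 1]
After 'push 1': [18, 1, 1]
After 'if': [18, 1]
After 'push 20': [18, 1, 20]
After 'dup': [18, 1, 20, 20]
After 'push -8': [18, 1, 20, 20, -8]

Answer: [18, 1, 20, 20, -8]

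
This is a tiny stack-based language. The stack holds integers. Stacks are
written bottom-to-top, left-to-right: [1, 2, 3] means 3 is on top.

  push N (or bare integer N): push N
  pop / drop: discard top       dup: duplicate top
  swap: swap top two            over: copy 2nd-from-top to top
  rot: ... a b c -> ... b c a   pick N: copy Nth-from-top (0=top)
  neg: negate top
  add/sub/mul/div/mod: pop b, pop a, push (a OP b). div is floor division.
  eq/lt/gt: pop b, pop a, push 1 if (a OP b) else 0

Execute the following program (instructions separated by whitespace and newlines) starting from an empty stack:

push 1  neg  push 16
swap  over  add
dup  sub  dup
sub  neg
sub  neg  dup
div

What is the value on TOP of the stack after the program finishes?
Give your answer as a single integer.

After 'push 1': [1]
After 'neg': [-1]
After 'push 16': [-1, 16]
After 'swap': [16, -1]
After 'over': [16, -1, 16]
After 'add': [16, 15]
After 'dup': [16, 15, 15]
After 'sub': [16, 0]
After 'dup': [16, 0, 0]
After 'sub': [16, 0]
After 'neg': [16, 0]
After 'sub': [16]
After 'neg': [-16]
After 'dup': [-16, -16]
After 'div': [1]

Answer: 1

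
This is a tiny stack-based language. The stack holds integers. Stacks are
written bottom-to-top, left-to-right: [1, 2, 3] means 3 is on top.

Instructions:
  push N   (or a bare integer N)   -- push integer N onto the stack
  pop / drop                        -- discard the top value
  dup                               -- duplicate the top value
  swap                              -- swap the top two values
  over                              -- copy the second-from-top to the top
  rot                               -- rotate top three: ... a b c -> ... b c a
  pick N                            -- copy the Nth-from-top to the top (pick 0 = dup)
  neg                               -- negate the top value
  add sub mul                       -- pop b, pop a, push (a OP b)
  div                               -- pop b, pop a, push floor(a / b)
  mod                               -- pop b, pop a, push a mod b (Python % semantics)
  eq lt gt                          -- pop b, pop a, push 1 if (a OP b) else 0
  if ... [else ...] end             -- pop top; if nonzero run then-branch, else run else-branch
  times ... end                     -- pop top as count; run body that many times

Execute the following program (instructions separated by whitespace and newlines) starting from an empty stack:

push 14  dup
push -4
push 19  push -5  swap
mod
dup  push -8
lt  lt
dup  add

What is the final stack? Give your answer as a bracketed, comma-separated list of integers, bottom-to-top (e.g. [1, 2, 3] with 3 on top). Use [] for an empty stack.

Answer: [14, 14, -4, 0]

Derivation:
After 'push 14': [14]
After 'dup': [14, 14]
After 'push -4': [14, 14, -4]
After 'push 19': [14, 14, -4, 19]
After 'push -5': [14, 14, -4, 19, -5]
After 'swap': [14, 14, -4, -5, 19]
After 'mod': [14, 14, -4, 14]
After 'dup': [14, 14, -4, 14, 14]
After 'push -8': [14, 14, -4, 14, 14, -8]
After 'lt': [14, 14, -4, 14, 0]
After 'lt': [14, 14, -4, 0]
After 'dup': [14, 14, -4, 0, 0]
After 'add': [14, 14, -4, 0]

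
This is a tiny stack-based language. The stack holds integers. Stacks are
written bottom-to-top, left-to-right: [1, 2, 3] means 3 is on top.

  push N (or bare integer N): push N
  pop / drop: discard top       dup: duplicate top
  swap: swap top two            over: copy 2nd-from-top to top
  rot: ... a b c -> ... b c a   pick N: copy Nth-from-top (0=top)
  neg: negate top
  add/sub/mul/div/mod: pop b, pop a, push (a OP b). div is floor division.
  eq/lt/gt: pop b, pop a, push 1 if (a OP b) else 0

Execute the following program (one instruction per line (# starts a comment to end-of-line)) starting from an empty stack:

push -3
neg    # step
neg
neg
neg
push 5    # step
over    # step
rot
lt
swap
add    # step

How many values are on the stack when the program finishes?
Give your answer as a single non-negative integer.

Answer: 1

Derivation:
After 'push -3': stack = [-3] (depth 1)
After 'neg': stack = [3] (depth 1)
After 'neg': stack = [-3] (depth 1)
After 'neg': stack = [3] (depth 1)
After 'neg': stack = [-3] (depth 1)
After 'push 5': stack = [-3, 5] (depth 2)
After 'over': stack = [-3, 5, -3] (depth 3)
After 'rot': stack = [5, -3, -3] (depth 3)
After 'lt': stack = [5, 0] (depth 2)
After 'swap': stack = [0, 5] (depth 2)
After 'add': stack = [5] (depth 1)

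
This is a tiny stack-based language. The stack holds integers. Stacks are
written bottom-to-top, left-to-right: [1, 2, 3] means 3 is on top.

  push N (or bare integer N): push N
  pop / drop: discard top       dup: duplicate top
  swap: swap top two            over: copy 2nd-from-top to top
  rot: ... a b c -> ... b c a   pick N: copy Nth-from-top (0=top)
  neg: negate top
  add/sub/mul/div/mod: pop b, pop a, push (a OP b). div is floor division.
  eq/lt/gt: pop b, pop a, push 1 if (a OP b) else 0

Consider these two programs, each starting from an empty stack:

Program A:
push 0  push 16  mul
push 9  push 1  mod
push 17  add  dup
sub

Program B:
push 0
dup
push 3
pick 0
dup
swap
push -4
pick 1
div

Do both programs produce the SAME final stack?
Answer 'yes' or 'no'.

Answer: no

Derivation:
Program A trace:
  After 'push 0': [0]
  After 'push 16': [0, 16]
  After 'mul': [0]
  After 'push 9': [0, 9]
  After 'push 1': [0, 9, 1]
  After 'mod': [0, 0]
  After 'push 17': [0, 0, 17]
  After 'add': [0, 17]
  After 'dup': [0, 17, 17]
  After 'sub': [0, 0]
Program A final stack: [0, 0]

Program B trace:
  After 'push 0': [0]
  After 'dup': [0, 0]
  After 'push 3': [0, 0, 3]
  After 'pick 0': [0, 0, 3, 3]
  After 'dup': [0, 0, 3, 3, 3]
  After 'swap': [0, 0, 3, 3, 3]
  After 'push -4': [0, 0, 3, 3, 3, -4]
  After 'pick 1': [0, 0, 3, 3, 3, -4, 3]
  After 'div': [0, 0, 3, 3, 3, -2]
Program B final stack: [0, 0, 3, 3, 3, -2]
Same: no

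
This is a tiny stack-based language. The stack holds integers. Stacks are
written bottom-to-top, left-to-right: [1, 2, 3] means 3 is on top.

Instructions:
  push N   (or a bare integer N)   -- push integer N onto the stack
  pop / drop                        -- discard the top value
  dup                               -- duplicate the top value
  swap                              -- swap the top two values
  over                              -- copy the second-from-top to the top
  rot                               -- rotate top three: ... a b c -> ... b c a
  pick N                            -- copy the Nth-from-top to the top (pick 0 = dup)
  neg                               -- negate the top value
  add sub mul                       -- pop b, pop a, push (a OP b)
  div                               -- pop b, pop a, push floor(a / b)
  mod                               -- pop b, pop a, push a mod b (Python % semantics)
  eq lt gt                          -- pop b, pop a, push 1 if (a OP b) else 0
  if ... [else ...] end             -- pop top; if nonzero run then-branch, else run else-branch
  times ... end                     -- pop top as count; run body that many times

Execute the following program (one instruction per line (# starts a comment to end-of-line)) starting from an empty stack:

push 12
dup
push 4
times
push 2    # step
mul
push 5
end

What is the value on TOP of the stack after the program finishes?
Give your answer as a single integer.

Answer: 5

Derivation:
After 'push 12': [12]
After 'dup': [12, 12]
After 'push 4': [12, 12, 4]
After 'times': [12, 12]
After 'push 2': [12, 12, 2]
After 'mul': [12, 24]
After 'push 5': [12, 24, 5]
After 'push 2': [12, 24, 5, 2]
After 'mul': [12, 24, 10]
After 'push 5': [12, 24, 10, 5]
After 'push 2': [12, 24, 10, 5, 2]
After 'mul': [12, 24, 10, 10]
After 'push 5': [12, 24, 10, 10, 5]
After 'push 2': [12, 24, 10, 10, 5, 2]
After 'mul': [12, 24, 10, 10, 10]
After 'push 5': [12, 24, 10, 10, 10, 5]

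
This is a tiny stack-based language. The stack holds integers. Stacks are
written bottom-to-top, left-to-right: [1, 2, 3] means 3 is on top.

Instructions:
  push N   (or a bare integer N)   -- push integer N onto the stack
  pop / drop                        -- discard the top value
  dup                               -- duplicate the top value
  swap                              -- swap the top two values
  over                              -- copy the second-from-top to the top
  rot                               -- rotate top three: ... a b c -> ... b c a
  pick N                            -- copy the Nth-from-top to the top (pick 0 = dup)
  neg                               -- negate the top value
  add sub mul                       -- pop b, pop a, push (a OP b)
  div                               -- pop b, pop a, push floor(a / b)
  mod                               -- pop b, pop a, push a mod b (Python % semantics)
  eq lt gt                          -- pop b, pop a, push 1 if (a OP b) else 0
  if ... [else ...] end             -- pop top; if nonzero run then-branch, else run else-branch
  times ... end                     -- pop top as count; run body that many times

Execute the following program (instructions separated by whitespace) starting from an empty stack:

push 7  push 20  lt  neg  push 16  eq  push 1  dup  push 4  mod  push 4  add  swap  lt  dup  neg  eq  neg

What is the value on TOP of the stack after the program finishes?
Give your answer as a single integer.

After 'push 7': [7]
After 'push 20': [7, 20]
After 'lt': [1]
After 'neg': [-1]
After 'push 16': [-1, 16]
After 'eq': [0]
After 'push 1': [0, 1]
After 'dup': [0, 1, 1]
After 'push 4': [0, 1, 1, 4]
After 'mod': [0, 1, 1]
After 'push 4': [0, 1, 1, 4]
After 'add': [0, 1, 5]
After 'swap': [0, 5, 1]
After 'lt': [0, 0]
After 'dup': [0, 0, 0]
After 'neg': [0, 0, 0]
After 'eq': [0, 1]
After 'neg': [0, -1]

Answer: -1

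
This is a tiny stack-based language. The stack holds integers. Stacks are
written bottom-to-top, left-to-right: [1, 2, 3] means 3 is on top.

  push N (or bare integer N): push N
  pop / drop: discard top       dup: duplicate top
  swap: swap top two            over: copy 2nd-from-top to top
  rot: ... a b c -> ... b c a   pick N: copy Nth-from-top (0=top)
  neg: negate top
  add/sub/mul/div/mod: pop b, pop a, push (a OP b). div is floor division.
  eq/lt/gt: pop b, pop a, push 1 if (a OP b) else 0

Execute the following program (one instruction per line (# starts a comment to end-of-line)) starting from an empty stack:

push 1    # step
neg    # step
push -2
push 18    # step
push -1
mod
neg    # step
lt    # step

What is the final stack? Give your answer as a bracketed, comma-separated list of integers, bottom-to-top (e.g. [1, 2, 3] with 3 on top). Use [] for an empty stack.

Answer: [-1, 1]

Derivation:
After 'push 1': [1]
After 'neg': [-1]
After 'push -2': [-1, -2]
After 'push 18': [-1, -2, 18]
After 'push -1': [-1, -2, 18, -1]
After 'mod': [-1, -2, 0]
After 'neg': [-1, -2, 0]
After 'lt': [-1, 1]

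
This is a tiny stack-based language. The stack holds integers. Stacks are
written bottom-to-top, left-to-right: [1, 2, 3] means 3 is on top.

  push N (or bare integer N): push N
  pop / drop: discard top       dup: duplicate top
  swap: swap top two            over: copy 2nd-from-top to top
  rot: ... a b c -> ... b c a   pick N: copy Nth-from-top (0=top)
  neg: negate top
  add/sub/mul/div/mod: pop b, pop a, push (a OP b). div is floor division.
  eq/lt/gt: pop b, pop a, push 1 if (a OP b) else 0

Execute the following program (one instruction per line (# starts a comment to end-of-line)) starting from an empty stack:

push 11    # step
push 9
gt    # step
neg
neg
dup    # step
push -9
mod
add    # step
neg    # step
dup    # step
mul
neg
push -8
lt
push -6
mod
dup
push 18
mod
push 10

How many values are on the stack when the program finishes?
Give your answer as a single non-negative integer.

Answer: 3

Derivation:
After 'push 11': stack = [11] (depth 1)
After 'push 9': stack = [11, 9] (depth 2)
After 'gt': stack = [1] (depth 1)
After 'neg': stack = [-1] (depth 1)
After 'neg': stack = [1] (depth 1)
After 'dup': stack = [1, 1] (depth 2)
After 'push -9': stack = [1, 1, -9] (depth 3)
After 'mod': stack = [1, -8] (depth 2)
After 'add': stack = [-7] (depth 1)
After 'neg': stack = [7] (depth 1)
  ...
After 'mul': stack = [49] (depth 1)
After 'neg': stack = [-49] (depth 1)
After 'push -8': stack = [-49, -8] (depth 2)
After 'lt': stack = [1] (depth 1)
After 'push -6': stack = [1, -6] (depth 2)
After 'mod': stack = [-5] (depth 1)
After 'dup': stack = [-5, -5] (depth 2)
After 'push 18': stack = [-5, -5, 18] (depth 3)
After 'mod': stack = [-5, 13] (depth 2)
After 'push 10': stack = [-5, 13, 10] (depth 3)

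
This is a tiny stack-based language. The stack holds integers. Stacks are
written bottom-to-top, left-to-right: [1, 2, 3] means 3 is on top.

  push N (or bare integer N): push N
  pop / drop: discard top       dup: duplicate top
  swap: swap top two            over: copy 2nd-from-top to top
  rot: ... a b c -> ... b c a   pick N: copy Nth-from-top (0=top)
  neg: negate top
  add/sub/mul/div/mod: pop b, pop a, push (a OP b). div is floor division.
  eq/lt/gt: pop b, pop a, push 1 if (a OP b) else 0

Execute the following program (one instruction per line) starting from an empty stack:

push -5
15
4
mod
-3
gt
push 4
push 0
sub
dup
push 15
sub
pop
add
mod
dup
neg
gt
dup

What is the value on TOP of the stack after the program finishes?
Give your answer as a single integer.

After 'push -5': [-5]
After 'push 15': [-5, 15]
After 'push 4': [-5, 15, 4]
After 'mod': [-5, 3]
After 'push -3': [-5, 3, -3]
After 'gt': [-5, 1]
After 'push 4': [-5, 1, 4]
After 'push 0': [-5, 1, 4, 0]
After 'sub': [-5, 1, 4]
After 'dup': [-5, 1, 4, 4]
After 'push 15': [-5, 1, 4, 4, 15]
After 'sub': [-5, 1, 4, -11]
After 'pop': [-5, 1, 4]
After 'add': [-5, 5]
After 'mod': [0]
After 'dup': [0, 0]
After 'neg': [0, 0]
After 'gt': [0]
After 'dup': [0, 0]

Answer: 0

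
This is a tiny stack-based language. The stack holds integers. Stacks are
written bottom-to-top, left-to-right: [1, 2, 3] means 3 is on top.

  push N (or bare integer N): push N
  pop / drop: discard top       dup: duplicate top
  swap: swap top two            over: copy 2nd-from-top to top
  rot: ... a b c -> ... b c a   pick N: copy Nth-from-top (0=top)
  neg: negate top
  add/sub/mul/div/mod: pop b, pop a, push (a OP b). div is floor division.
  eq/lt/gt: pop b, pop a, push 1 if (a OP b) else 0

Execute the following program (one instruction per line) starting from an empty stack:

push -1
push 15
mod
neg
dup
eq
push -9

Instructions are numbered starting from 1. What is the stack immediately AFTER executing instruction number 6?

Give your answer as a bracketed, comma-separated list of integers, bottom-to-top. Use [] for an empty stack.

Step 1 ('push -1'): [-1]
Step 2 ('push 15'): [-1, 15]
Step 3 ('mod'): [14]
Step 4 ('neg'): [-14]
Step 5 ('dup'): [-14, -14]
Step 6 ('eq'): [1]

Answer: [1]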